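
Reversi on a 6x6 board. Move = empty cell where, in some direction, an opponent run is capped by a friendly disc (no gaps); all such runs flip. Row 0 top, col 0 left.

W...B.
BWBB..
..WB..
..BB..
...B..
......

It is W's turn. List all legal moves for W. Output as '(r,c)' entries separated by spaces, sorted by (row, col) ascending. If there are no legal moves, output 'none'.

Answer: (0,2) (1,4) (2,0) (2,4) (4,2) (4,4)

Derivation:
(0,1): no bracket -> illegal
(0,2): flips 1 -> legal
(0,3): no bracket -> illegal
(0,5): no bracket -> illegal
(1,4): flips 2 -> legal
(1,5): no bracket -> illegal
(2,0): flips 1 -> legal
(2,1): no bracket -> illegal
(2,4): flips 1 -> legal
(3,1): no bracket -> illegal
(3,4): no bracket -> illegal
(4,1): no bracket -> illegal
(4,2): flips 1 -> legal
(4,4): flips 1 -> legal
(5,2): no bracket -> illegal
(5,3): no bracket -> illegal
(5,4): no bracket -> illegal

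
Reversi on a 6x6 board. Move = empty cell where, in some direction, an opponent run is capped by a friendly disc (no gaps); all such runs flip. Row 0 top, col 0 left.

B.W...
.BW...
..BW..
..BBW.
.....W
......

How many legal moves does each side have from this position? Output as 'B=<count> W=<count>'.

-- B to move --
(0,1): no bracket -> illegal
(0,3): no bracket -> illegal
(1,3): flips 2 -> legal
(1,4): flips 1 -> legal
(2,1): no bracket -> illegal
(2,4): flips 1 -> legal
(2,5): no bracket -> illegal
(3,5): flips 1 -> legal
(4,3): no bracket -> illegal
(4,4): no bracket -> illegal
(5,4): no bracket -> illegal
(5,5): no bracket -> illegal
B mobility = 4
-- W to move --
(0,1): no bracket -> illegal
(1,0): flips 1 -> legal
(1,3): no bracket -> illegal
(2,0): flips 1 -> legal
(2,1): flips 1 -> legal
(2,4): no bracket -> illegal
(3,1): flips 2 -> legal
(4,1): flips 1 -> legal
(4,2): flips 2 -> legal
(4,3): flips 1 -> legal
(4,4): no bracket -> illegal
W mobility = 7

Answer: B=4 W=7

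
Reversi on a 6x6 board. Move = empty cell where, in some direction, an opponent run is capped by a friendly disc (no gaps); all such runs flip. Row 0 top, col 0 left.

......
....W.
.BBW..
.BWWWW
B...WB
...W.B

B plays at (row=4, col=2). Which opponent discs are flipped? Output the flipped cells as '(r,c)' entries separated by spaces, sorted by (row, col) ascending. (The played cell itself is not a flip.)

Dir NW: first cell 'B' (not opp) -> no flip
Dir N: opp run (3,2) capped by B -> flip
Dir NE: opp run (3,3), next='.' -> no flip
Dir W: first cell '.' (not opp) -> no flip
Dir E: first cell '.' (not opp) -> no flip
Dir SW: first cell '.' (not opp) -> no flip
Dir S: first cell '.' (not opp) -> no flip
Dir SE: opp run (5,3), next=edge -> no flip

Answer: (3,2)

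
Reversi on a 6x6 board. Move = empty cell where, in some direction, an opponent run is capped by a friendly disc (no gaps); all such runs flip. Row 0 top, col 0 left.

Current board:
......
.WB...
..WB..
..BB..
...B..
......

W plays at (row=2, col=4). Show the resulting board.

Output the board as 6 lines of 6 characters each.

Answer: ......
.WB...
..WWW.
..BB..
...B..
......

Derivation:
Place W at (2,4); scan 8 dirs for brackets.
Dir NW: first cell '.' (not opp) -> no flip
Dir N: first cell '.' (not opp) -> no flip
Dir NE: first cell '.' (not opp) -> no flip
Dir W: opp run (2,3) capped by W -> flip
Dir E: first cell '.' (not opp) -> no flip
Dir SW: opp run (3,3), next='.' -> no flip
Dir S: first cell '.' (not opp) -> no flip
Dir SE: first cell '.' (not opp) -> no flip
All flips: (2,3)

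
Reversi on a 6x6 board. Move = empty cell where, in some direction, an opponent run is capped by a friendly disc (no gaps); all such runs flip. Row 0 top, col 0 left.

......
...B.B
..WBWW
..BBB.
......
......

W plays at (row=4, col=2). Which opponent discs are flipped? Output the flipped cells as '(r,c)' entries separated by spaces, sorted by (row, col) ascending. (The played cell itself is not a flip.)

Answer: (3,2) (3,3)

Derivation:
Dir NW: first cell '.' (not opp) -> no flip
Dir N: opp run (3,2) capped by W -> flip
Dir NE: opp run (3,3) capped by W -> flip
Dir W: first cell '.' (not opp) -> no flip
Dir E: first cell '.' (not opp) -> no flip
Dir SW: first cell '.' (not opp) -> no flip
Dir S: first cell '.' (not opp) -> no flip
Dir SE: first cell '.' (not opp) -> no flip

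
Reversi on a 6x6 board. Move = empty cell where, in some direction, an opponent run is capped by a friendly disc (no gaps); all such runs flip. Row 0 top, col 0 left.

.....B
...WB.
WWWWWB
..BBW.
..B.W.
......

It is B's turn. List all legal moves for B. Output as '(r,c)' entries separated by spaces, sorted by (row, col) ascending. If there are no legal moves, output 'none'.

Answer: (0,3) (1,0) (1,1) (1,2) (1,5) (3,5) (4,3) (5,4) (5,5)

Derivation:
(0,2): no bracket -> illegal
(0,3): flips 2 -> legal
(0,4): no bracket -> illegal
(1,0): flips 1 -> legal
(1,1): flips 1 -> legal
(1,2): flips 2 -> legal
(1,5): flips 1 -> legal
(3,0): no bracket -> illegal
(3,1): no bracket -> illegal
(3,5): flips 1 -> legal
(4,3): flips 1 -> legal
(4,5): no bracket -> illegal
(5,3): no bracket -> illegal
(5,4): flips 3 -> legal
(5,5): flips 1 -> legal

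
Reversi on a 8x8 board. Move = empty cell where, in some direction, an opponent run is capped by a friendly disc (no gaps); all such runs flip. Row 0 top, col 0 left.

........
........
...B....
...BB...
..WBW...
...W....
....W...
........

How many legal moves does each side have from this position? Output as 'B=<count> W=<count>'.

Answer: B=6 W=3

Derivation:
-- B to move --
(3,1): no bracket -> illegal
(3,2): no bracket -> illegal
(3,5): no bracket -> illegal
(4,1): flips 1 -> legal
(4,5): flips 1 -> legal
(5,1): flips 1 -> legal
(5,2): no bracket -> illegal
(5,4): flips 1 -> legal
(5,5): flips 1 -> legal
(6,2): no bracket -> illegal
(6,3): flips 1 -> legal
(6,5): no bracket -> illegal
(7,3): no bracket -> illegal
(7,4): no bracket -> illegal
(7,5): no bracket -> illegal
B mobility = 6
-- W to move --
(1,2): no bracket -> illegal
(1,3): flips 3 -> legal
(1,4): no bracket -> illegal
(2,2): flips 1 -> legal
(2,4): flips 2 -> legal
(2,5): no bracket -> illegal
(3,2): no bracket -> illegal
(3,5): no bracket -> illegal
(4,5): no bracket -> illegal
(5,2): no bracket -> illegal
(5,4): no bracket -> illegal
W mobility = 3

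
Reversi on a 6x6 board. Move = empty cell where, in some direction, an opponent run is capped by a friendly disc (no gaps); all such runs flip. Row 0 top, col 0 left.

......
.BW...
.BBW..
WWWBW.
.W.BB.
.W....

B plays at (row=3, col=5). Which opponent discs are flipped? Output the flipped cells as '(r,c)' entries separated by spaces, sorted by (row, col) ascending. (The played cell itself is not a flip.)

Dir NW: first cell '.' (not opp) -> no flip
Dir N: first cell '.' (not opp) -> no flip
Dir NE: edge -> no flip
Dir W: opp run (3,4) capped by B -> flip
Dir E: edge -> no flip
Dir SW: first cell 'B' (not opp) -> no flip
Dir S: first cell '.' (not opp) -> no flip
Dir SE: edge -> no flip

Answer: (3,4)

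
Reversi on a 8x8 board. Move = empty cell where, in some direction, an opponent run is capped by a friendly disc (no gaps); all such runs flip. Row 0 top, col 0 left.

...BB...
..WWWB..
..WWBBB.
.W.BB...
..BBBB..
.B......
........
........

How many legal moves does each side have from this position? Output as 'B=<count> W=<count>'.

-- B to move --
(0,1): flips 2 -> legal
(0,2): flips 1 -> legal
(0,5): no bracket -> illegal
(1,1): flips 4 -> legal
(2,0): flips 1 -> legal
(2,1): flips 3 -> legal
(3,0): no bracket -> illegal
(3,2): no bracket -> illegal
(4,0): flips 3 -> legal
(4,1): no bracket -> illegal
B mobility = 6
-- W to move --
(0,2): no bracket -> illegal
(0,5): no bracket -> illegal
(0,6): no bracket -> illegal
(1,6): flips 1 -> legal
(1,7): no bracket -> illegal
(2,7): flips 3 -> legal
(3,2): no bracket -> illegal
(3,5): flips 1 -> legal
(3,6): flips 1 -> legal
(3,7): no bracket -> illegal
(4,0): no bracket -> illegal
(4,1): no bracket -> illegal
(4,6): no bracket -> illegal
(5,0): no bracket -> illegal
(5,2): no bracket -> illegal
(5,3): flips 3 -> legal
(5,4): flips 3 -> legal
(5,5): flips 2 -> legal
(5,6): flips 2 -> legal
(6,0): no bracket -> illegal
(6,1): no bracket -> illegal
(6,2): no bracket -> illegal
W mobility = 8

Answer: B=6 W=8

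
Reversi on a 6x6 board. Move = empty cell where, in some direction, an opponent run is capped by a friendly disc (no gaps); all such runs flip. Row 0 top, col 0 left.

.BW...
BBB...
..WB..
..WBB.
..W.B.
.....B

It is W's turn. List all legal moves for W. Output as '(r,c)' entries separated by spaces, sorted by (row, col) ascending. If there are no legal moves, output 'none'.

(0,0): flips 2 -> legal
(0,3): no bracket -> illegal
(1,3): no bracket -> illegal
(1,4): flips 1 -> legal
(2,0): flips 1 -> legal
(2,1): no bracket -> illegal
(2,4): flips 2 -> legal
(2,5): no bracket -> illegal
(3,5): flips 2 -> legal
(4,3): no bracket -> illegal
(4,5): no bracket -> illegal
(5,3): no bracket -> illegal
(5,4): no bracket -> illegal

Answer: (0,0) (1,4) (2,0) (2,4) (3,5)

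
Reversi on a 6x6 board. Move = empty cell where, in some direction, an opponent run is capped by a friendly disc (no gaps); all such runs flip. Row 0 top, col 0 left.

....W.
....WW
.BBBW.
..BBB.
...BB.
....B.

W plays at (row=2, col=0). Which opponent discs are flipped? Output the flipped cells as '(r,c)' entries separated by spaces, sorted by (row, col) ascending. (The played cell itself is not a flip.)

Answer: (2,1) (2,2) (2,3)

Derivation:
Dir NW: edge -> no flip
Dir N: first cell '.' (not opp) -> no flip
Dir NE: first cell '.' (not opp) -> no flip
Dir W: edge -> no flip
Dir E: opp run (2,1) (2,2) (2,3) capped by W -> flip
Dir SW: edge -> no flip
Dir S: first cell '.' (not opp) -> no flip
Dir SE: first cell '.' (not opp) -> no flip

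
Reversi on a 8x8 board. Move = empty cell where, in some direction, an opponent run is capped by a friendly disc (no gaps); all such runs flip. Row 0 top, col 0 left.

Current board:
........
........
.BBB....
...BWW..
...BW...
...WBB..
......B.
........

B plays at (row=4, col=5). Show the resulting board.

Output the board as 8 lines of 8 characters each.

Answer: ........
........
.BBB....
...BBW..
...BBB..
...WBB..
......B.
........

Derivation:
Place B at (4,5); scan 8 dirs for brackets.
Dir NW: opp run (3,4) capped by B -> flip
Dir N: opp run (3,5), next='.' -> no flip
Dir NE: first cell '.' (not opp) -> no flip
Dir W: opp run (4,4) capped by B -> flip
Dir E: first cell '.' (not opp) -> no flip
Dir SW: first cell 'B' (not opp) -> no flip
Dir S: first cell 'B' (not opp) -> no flip
Dir SE: first cell '.' (not opp) -> no flip
All flips: (3,4) (4,4)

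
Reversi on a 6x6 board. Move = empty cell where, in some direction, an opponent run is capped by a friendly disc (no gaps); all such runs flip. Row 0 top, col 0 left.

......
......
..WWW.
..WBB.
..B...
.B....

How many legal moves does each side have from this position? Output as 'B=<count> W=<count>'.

Answer: B=6 W=5

Derivation:
-- B to move --
(1,1): flips 1 -> legal
(1,2): flips 3 -> legal
(1,3): flips 1 -> legal
(1,4): flips 1 -> legal
(1,5): flips 1 -> legal
(2,1): no bracket -> illegal
(2,5): no bracket -> illegal
(3,1): flips 1 -> legal
(3,5): no bracket -> illegal
(4,1): no bracket -> illegal
(4,3): no bracket -> illegal
B mobility = 6
-- W to move --
(2,5): no bracket -> illegal
(3,1): no bracket -> illegal
(3,5): flips 2 -> legal
(4,0): no bracket -> illegal
(4,1): no bracket -> illegal
(4,3): flips 1 -> legal
(4,4): flips 2 -> legal
(4,5): flips 1 -> legal
(5,0): no bracket -> illegal
(5,2): flips 1 -> legal
(5,3): no bracket -> illegal
W mobility = 5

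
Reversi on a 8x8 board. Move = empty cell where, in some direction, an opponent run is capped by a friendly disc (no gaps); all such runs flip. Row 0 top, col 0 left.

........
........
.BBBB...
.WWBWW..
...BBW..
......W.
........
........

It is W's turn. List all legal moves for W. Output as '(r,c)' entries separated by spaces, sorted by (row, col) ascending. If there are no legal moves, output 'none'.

Answer: (1,0) (1,1) (1,2) (1,3) (1,4) (4,2) (5,2) (5,3) (5,4)

Derivation:
(1,0): flips 1 -> legal
(1,1): flips 1 -> legal
(1,2): flips 2 -> legal
(1,3): flips 2 -> legal
(1,4): flips 2 -> legal
(1,5): no bracket -> illegal
(2,0): no bracket -> illegal
(2,5): no bracket -> illegal
(3,0): no bracket -> illegal
(4,2): flips 2 -> legal
(5,2): flips 1 -> legal
(5,3): flips 1 -> legal
(5,4): flips 2 -> legal
(5,5): no bracket -> illegal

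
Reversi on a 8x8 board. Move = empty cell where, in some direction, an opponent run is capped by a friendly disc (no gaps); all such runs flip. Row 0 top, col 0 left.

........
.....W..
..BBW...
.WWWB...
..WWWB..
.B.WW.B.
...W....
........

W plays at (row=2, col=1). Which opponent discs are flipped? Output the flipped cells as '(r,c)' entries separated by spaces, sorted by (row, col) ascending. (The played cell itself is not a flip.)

Answer: (2,2) (2,3)

Derivation:
Dir NW: first cell '.' (not opp) -> no flip
Dir N: first cell '.' (not opp) -> no flip
Dir NE: first cell '.' (not opp) -> no flip
Dir W: first cell '.' (not opp) -> no flip
Dir E: opp run (2,2) (2,3) capped by W -> flip
Dir SW: first cell '.' (not opp) -> no flip
Dir S: first cell 'W' (not opp) -> no flip
Dir SE: first cell 'W' (not opp) -> no flip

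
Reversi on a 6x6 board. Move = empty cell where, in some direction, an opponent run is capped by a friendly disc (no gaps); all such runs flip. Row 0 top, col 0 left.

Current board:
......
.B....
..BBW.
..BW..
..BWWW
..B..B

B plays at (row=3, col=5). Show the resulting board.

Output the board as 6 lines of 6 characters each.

Answer: ......
.B....
..BBW.
..BW.B
..BWWB
..B..B

Derivation:
Place B at (3,5); scan 8 dirs for brackets.
Dir NW: opp run (2,4), next='.' -> no flip
Dir N: first cell '.' (not opp) -> no flip
Dir NE: edge -> no flip
Dir W: first cell '.' (not opp) -> no flip
Dir E: edge -> no flip
Dir SW: opp run (4,4), next='.' -> no flip
Dir S: opp run (4,5) capped by B -> flip
Dir SE: edge -> no flip
All flips: (4,5)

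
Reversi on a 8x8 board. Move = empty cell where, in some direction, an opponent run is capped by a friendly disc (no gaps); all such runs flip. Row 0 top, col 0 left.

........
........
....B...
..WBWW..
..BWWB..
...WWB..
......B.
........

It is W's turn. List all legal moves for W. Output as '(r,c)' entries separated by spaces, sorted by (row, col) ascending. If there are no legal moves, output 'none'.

(1,3): flips 1 -> legal
(1,4): flips 1 -> legal
(1,5): no bracket -> illegal
(2,2): flips 1 -> legal
(2,3): flips 1 -> legal
(2,5): no bracket -> illegal
(3,1): flips 1 -> legal
(3,6): flips 1 -> legal
(4,1): flips 1 -> legal
(4,6): flips 1 -> legal
(5,1): no bracket -> illegal
(5,2): flips 1 -> legal
(5,6): flips 2 -> legal
(5,7): no bracket -> illegal
(6,4): no bracket -> illegal
(6,5): flips 2 -> legal
(6,7): no bracket -> illegal
(7,5): no bracket -> illegal
(7,6): no bracket -> illegal
(7,7): flips 2 -> legal

Answer: (1,3) (1,4) (2,2) (2,3) (3,1) (3,6) (4,1) (4,6) (5,2) (5,6) (6,5) (7,7)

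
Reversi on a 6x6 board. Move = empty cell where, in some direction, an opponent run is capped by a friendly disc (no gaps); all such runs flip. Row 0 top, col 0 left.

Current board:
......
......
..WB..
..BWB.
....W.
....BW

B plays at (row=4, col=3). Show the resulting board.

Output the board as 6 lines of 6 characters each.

Answer: ......
......
..WB..
..BBB.
...BW.
....BW

Derivation:
Place B at (4,3); scan 8 dirs for brackets.
Dir NW: first cell 'B' (not opp) -> no flip
Dir N: opp run (3,3) capped by B -> flip
Dir NE: first cell 'B' (not opp) -> no flip
Dir W: first cell '.' (not opp) -> no flip
Dir E: opp run (4,4), next='.' -> no flip
Dir SW: first cell '.' (not opp) -> no flip
Dir S: first cell '.' (not opp) -> no flip
Dir SE: first cell 'B' (not opp) -> no flip
All flips: (3,3)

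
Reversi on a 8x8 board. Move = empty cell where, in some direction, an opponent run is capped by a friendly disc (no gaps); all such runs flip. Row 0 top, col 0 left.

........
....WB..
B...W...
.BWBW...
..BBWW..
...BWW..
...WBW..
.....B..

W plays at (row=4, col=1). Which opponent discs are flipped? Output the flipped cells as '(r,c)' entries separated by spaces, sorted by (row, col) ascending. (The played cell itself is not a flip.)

Dir NW: first cell '.' (not opp) -> no flip
Dir N: opp run (3,1), next='.' -> no flip
Dir NE: first cell 'W' (not opp) -> no flip
Dir W: first cell '.' (not opp) -> no flip
Dir E: opp run (4,2) (4,3) capped by W -> flip
Dir SW: first cell '.' (not opp) -> no flip
Dir S: first cell '.' (not opp) -> no flip
Dir SE: first cell '.' (not opp) -> no flip

Answer: (4,2) (4,3)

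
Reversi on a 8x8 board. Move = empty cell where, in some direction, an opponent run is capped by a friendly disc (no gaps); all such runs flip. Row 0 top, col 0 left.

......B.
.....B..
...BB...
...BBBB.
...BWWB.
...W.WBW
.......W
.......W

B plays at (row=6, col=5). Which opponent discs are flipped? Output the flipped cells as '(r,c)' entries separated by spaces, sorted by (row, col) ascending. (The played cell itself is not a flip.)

Dir NW: first cell '.' (not opp) -> no flip
Dir N: opp run (5,5) (4,5) capped by B -> flip
Dir NE: first cell 'B' (not opp) -> no flip
Dir W: first cell '.' (not opp) -> no flip
Dir E: first cell '.' (not opp) -> no flip
Dir SW: first cell '.' (not opp) -> no flip
Dir S: first cell '.' (not opp) -> no flip
Dir SE: first cell '.' (not opp) -> no flip

Answer: (4,5) (5,5)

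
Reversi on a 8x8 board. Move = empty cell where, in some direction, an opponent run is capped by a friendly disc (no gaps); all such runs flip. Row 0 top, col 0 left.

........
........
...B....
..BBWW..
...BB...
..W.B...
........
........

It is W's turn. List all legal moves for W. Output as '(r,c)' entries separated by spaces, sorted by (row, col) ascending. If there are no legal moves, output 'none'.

(1,2): flips 1 -> legal
(1,3): no bracket -> illegal
(1,4): no bracket -> illegal
(2,1): no bracket -> illegal
(2,2): no bracket -> illegal
(2,4): no bracket -> illegal
(3,1): flips 2 -> legal
(4,1): no bracket -> illegal
(4,2): no bracket -> illegal
(4,5): no bracket -> illegal
(5,3): flips 1 -> legal
(5,5): no bracket -> illegal
(6,3): no bracket -> illegal
(6,4): flips 2 -> legal
(6,5): no bracket -> illegal

Answer: (1,2) (3,1) (5,3) (6,4)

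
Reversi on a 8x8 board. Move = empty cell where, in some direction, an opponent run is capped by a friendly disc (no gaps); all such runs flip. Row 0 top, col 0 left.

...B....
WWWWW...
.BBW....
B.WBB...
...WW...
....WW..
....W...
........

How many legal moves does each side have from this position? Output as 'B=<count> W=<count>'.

-- B to move --
(0,0): flips 1 -> legal
(0,1): flips 3 -> legal
(0,2): flips 1 -> legal
(0,4): flips 1 -> legal
(0,5): no bracket -> illegal
(1,5): no bracket -> illegal
(2,0): no bracket -> illegal
(2,4): flips 1 -> legal
(2,5): flips 1 -> legal
(3,1): flips 1 -> legal
(3,5): no bracket -> illegal
(4,1): no bracket -> illegal
(4,2): flips 1 -> legal
(4,5): no bracket -> illegal
(4,6): no bracket -> illegal
(5,2): flips 1 -> legal
(5,3): flips 1 -> legal
(5,6): no bracket -> illegal
(6,3): no bracket -> illegal
(6,5): flips 3 -> legal
(6,6): flips 2 -> legal
(7,3): no bracket -> illegal
(7,4): flips 3 -> legal
(7,5): no bracket -> illegal
B mobility = 13
-- W to move --
(0,2): no bracket -> illegal
(0,4): no bracket -> illegal
(2,0): flips 2 -> legal
(2,4): flips 1 -> legal
(2,5): flips 1 -> legal
(3,1): flips 2 -> legal
(3,5): flips 2 -> legal
(4,0): no bracket -> illegal
(4,1): no bracket -> illegal
(4,2): no bracket -> illegal
(4,5): flips 1 -> legal
W mobility = 6

Answer: B=13 W=6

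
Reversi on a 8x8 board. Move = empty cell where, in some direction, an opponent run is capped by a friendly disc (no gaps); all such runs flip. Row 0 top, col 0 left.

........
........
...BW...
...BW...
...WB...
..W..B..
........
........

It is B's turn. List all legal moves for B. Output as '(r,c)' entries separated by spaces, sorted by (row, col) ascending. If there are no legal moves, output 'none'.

(1,3): no bracket -> illegal
(1,4): flips 2 -> legal
(1,5): flips 1 -> legal
(2,5): flips 1 -> legal
(3,2): no bracket -> illegal
(3,5): flips 1 -> legal
(4,1): no bracket -> illegal
(4,2): flips 1 -> legal
(4,5): flips 1 -> legal
(5,1): no bracket -> illegal
(5,3): flips 1 -> legal
(5,4): no bracket -> illegal
(6,1): no bracket -> illegal
(6,2): no bracket -> illegal
(6,3): no bracket -> illegal

Answer: (1,4) (1,5) (2,5) (3,5) (4,2) (4,5) (5,3)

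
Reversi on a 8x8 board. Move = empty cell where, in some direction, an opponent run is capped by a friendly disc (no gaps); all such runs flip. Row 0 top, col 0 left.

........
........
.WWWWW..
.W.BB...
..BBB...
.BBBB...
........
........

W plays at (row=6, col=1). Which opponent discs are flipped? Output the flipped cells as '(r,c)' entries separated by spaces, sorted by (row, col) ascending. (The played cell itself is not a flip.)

Answer: (3,4) (4,3) (5,2)

Derivation:
Dir NW: first cell '.' (not opp) -> no flip
Dir N: opp run (5,1), next='.' -> no flip
Dir NE: opp run (5,2) (4,3) (3,4) capped by W -> flip
Dir W: first cell '.' (not opp) -> no flip
Dir E: first cell '.' (not opp) -> no flip
Dir SW: first cell '.' (not opp) -> no flip
Dir S: first cell '.' (not opp) -> no flip
Dir SE: first cell '.' (not opp) -> no flip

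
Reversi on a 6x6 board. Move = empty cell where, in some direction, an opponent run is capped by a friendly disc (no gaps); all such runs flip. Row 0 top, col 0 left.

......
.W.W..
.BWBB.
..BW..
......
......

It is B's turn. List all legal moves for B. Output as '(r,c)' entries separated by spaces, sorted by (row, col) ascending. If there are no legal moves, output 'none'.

(0,0): no bracket -> illegal
(0,1): flips 1 -> legal
(0,2): flips 1 -> legal
(0,3): flips 1 -> legal
(0,4): no bracket -> illegal
(1,0): no bracket -> illegal
(1,2): flips 1 -> legal
(1,4): no bracket -> illegal
(2,0): no bracket -> illegal
(3,1): no bracket -> illegal
(3,4): flips 1 -> legal
(4,2): flips 1 -> legal
(4,3): flips 1 -> legal
(4,4): no bracket -> illegal

Answer: (0,1) (0,2) (0,3) (1,2) (3,4) (4,2) (4,3)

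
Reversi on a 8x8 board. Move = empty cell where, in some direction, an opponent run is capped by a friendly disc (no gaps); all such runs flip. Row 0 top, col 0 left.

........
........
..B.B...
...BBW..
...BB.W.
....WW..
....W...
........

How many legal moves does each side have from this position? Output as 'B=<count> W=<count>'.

-- B to move --
(2,5): no bracket -> illegal
(2,6): flips 1 -> legal
(3,6): flips 1 -> legal
(3,7): no bracket -> illegal
(4,5): no bracket -> illegal
(4,7): no bracket -> illegal
(5,3): no bracket -> illegal
(5,6): no bracket -> illegal
(5,7): flips 2 -> legal
(6,3): no bracket -> illegal
(6,5): flips 1 -> legal
(6,6): flips 1 -> legal
(7,3): no bracket -> illegal
(7,4): flips 2 -> legal
(7,5): no bracket -> illegal
B mobility = 6
-- W to move --
(1,1): flips 3 -> legal
(1,2): no bracket -> illegal
(1,3): flips 1 -> legal
(1,4): flips 3 -> legal
(1,5): no bracket -> illegal
(2,1): no bracket -> illegal
(2,3): no bracket -> illegal
(2,5): no bracket -> illegal
(3,1): no bracket -> illegal
(3,2): flips 3 -> legal
(4,2): no bracket -> illegal
(4,5): no bracket -> illegal
(5,2): no bracket -> illegal
(5,3): flips 1 -> legal
W mobility = 5

Answer: B=6 W=5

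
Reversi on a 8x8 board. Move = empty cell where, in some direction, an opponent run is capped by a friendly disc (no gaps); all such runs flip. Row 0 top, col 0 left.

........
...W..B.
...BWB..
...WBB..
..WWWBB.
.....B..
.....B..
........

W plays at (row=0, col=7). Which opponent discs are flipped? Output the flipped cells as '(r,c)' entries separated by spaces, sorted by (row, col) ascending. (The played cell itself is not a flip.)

Dir NW: edge -> no flip
Dir N: edge -> no flip
Dir NE: edge -> no flip
Dir W: first cell '.' (not opp) -> no flip
Dir E: edge -> no flip
Dir SW: opp run (1,6) (2,5) (3,4) capped by W -> flip
Dir S: first cell '.' (not opp) -> no flip
Dir SE: edge -> no flip

Answer: (1,6) (2,5) (3,4)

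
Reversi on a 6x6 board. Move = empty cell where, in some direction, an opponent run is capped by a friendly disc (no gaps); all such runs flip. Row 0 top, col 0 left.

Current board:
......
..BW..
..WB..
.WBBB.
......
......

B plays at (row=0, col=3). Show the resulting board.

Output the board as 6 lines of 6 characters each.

Place B at (0,3); scan 8 dirs for brackets.
Dir NW: edge -> no flip
Dir N: edge -> no flip
Dir NE: edge -> no flip
Dir W: first cell '.' (not opp) -> no flip
Dir E: first cell '.' (not opp) -> no flip
Dir SW: first cell 'B' (not opp) -> no flip
Dir S: opp run (1,3) capped by B -> flip
Dir SE: first cell '.' (not opp) -> no flip
All flips: (1,3)

Answer: ...B..
..BB..
..WB..
.WBBB.
......
......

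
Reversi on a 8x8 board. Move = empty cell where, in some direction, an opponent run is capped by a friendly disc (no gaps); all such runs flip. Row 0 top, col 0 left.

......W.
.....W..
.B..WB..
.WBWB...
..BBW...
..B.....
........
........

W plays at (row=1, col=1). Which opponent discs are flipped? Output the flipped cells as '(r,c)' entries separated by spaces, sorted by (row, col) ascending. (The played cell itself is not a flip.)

Dir NW: first cell '.' (not opp) -> no flip
Dir N: first cell '.' (not opp) -> no flip
Dir NE: first cell '.' (not opp) -> no flip
Dir W: first cell '.' (not opp) -> no flip
Dir E: first cell '.' (not opp) -> no flip
Dir SW: first cell '.' (not opp) -> no flip
Dir S: opp run (2,1) capped by W -> flip
Dir SE: first cell '.' (not opp) -> no flip

Answer: (2,1)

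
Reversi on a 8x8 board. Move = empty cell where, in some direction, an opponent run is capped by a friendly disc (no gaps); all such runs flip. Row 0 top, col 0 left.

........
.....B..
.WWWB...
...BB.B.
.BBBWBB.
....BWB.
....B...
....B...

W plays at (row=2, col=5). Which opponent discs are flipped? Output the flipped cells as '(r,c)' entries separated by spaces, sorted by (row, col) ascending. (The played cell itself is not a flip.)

Answer: (2,4)

Derivation:
Dir NW: first cell '.' (not opp) -> no flip
Dir N: opp run (1,5), next='.' -> no flip
Dir NE: first cell '.' (not opp) -> no flip
Dir W: opp run (2,4) capped by W -> flip
Dir E: first cell '.' (not opp) -> no flip
Dir SW: opp run (3,4) (4,3), next='.' -> no flip
Dir S: first cell '.' (not opp) -> no flip
Dir SE: opp run (3,6), next='.' -> no flip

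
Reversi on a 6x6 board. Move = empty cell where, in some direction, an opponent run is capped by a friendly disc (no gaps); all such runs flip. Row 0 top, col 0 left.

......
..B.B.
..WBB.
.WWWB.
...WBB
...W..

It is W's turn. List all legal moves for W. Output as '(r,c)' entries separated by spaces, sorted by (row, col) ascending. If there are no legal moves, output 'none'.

(0,1): no bracket -> illegal
(0,2): flips 1 -> legal
(0,3): no bracket -> illegal
(0,4): no bracket -> illegal
(0,5): flips 2 -> legal
(1,1): no bracket -> illegal
(1,3): flips 1 -> legal
(1,5): flips 1 -> legal
(2,1): no bracket -> illegal
(2,5): flips 3 -> legal
(3,5): flips 2 -> legal
(5,4): no bracket -> illegal
(5,5): flips 1 -> legal

Answer: (0,2) (0,5) (1,3) (1,5) (2,5) (3,5) (5,5)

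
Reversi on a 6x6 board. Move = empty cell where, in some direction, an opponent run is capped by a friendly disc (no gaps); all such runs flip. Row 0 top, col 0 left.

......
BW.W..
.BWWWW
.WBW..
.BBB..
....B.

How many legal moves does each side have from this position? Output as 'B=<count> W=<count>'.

-- B to move --
(0,0): no bracket -> illegal
(0,1): flips 1 -> legal
(0,2): no bracket -> illegal
(0,3): flips 3 -> legal
(0,4): no bracket -> illegal
(1,2): flips 2 -> legal
(1,4): flips 1 -> legal
(1,5): flips 2 -> legal
(2,0): flips 1 -> legal
(3,0): flips 1 -> legal
(3,4): flips 1 -> legal
(3,5): no bracket -> illegal
(4,0): no bracket -> illegal
(4,4): no bracket -> illegal
B mobility = 8
-- W to move --
(0,0): no bracket -> illegal
(0,1): no bracket -> illegal
(1,2): no bracket -> illegal
(2,0): flips 1 -> legal
(3,0): no bracket -> illegal
(3,4): no bracket -> illegal
(4,0): no bracket -> illegal
(4,4): no bracket -> illegal
(4,5): no bracket -> illegal
(5,0): flips 2 -> legal
(5,1): flips 2 -> legal
(5,2): flips 2 -> legal
(5,3): flips 2 -> legal
(5,5): no bracket -> illegal
W mobility = 5

Answer: B=8 W=5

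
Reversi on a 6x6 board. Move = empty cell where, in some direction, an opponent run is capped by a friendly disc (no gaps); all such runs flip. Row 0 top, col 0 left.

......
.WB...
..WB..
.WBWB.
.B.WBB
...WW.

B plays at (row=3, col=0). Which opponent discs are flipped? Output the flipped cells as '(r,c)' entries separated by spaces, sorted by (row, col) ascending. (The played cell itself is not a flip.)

Answer: (3,1)

Derivation:
Dir NW: edge -> no flip
Dir N: first cell '.' (not opp) -> no flip
Dir NE: first cell '.' (not opp) -> no flip
Dir W: edge -> no flip
Dir E: opp run (3,1) capped by B -> flip
Dir SW: edge -> no flip
Dir S: first cell '.' (not opp) -> no flip
Dir SE: first cell 'B' (not opp) -> no flip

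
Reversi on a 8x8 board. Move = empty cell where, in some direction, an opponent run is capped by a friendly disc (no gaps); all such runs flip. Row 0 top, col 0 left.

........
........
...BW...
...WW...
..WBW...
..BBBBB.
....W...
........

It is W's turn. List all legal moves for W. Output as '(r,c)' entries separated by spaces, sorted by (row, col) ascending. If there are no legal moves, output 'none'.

Answer: (1,2) (1,3) (2,2) (4,6) (6,1) (6,2) (6,3) (6,6)

Derivation:
(1,2): flips 1 -> legal
(1,3): flips 1 -> legal
(1,4): no bracket -> illegal
(2,2): flips 1 -> legal
(3,2): no bracket -> illegal
(4,1): no bracket -> illegal
(4,5): no bracket -> illegal
(4,6): flips 1 -> legal
(4,7): no bracket -> illegal
(5,1): no bracket -> illegal
(5,7): no bracket -> illegal
(6,1): flips 2 -> legal
(6,2): flips 2 -> legal
(6,3): flips 2 -> legal
(6,5): no bracket -> illegal
(6,6): flips 1 -> legal
(6,7): no bracket -> illegal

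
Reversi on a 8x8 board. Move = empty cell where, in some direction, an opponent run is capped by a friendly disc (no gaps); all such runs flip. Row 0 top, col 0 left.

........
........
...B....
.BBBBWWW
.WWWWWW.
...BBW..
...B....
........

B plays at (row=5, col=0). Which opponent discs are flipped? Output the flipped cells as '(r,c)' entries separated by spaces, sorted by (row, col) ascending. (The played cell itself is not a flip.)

Dir NW: edge -> no flip
Dir N: first cell '.' (not opp) -> no flip
Dir NE: opp run (4,1) capped by B -> flip
Dir W: edge -> no flip
Dir E: first cell '.' (not opp) -> no flip
Dir SW: edge -> no flip
Dir S: first cell '.' (not opp) -> no flip
Dir SE: first cell '.' (not opp) -> no flip

Answer: (4,1)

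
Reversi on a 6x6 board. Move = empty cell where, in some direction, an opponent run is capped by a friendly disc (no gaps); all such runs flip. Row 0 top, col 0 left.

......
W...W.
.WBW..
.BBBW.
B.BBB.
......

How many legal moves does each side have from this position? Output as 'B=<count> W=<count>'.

Answer: B=7 W=5

Derivation:
-- B to move --
(0,0): no bracket -> illegal
(0,1): no bracket -> illegal
(0,3): no bracket -> illegal
(0,4): no bracket -> illegal
(0,5): flips 2 -> legal
(1,1): flips 1 -> legal
(1,2): no bracket -> illegal
(1,3): flips 1 -> legal
(1,5): no bracket -> illegal
(2,0): flips 1 -> legal
(2,4): flips 2 -> legal
(2,5): flips 1 -> legal
(3,0): no bracket -> illegal
(3,5): flips 1 -> legal
(4,5): no bracket -> illegal
B mobility = 7
-- W to move --
(1,1): no bracket -> illegal
(1,2): no bracket -> illegal
(1,3): no bracket -> illegal
(2,0): no bracket -> illegal
(2,4): no bracket -> illegal
(3,0): flips 3 -> legal
(3,5): no bracket -> illegal
(4,1): flips 2 -> legal
(4,5): no bracket -> illegal
(5,0): no bracket -> illegal
(5,1): no bracket -> illegal
(5,2): flips 1 -> legal
(5,3): flips 2 -> legal
(5,4): flips 3 -> legal
(5,5): no bracket -> illegal
W mobility = 5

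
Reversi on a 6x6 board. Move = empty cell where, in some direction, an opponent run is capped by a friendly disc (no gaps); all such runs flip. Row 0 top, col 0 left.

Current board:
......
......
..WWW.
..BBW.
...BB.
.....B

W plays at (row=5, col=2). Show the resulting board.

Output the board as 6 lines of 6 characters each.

Place W at (5,2); scan 8 dirs for brackets.
Dir NW: first cell '.' (not opp) -> no flip
Dir N: first cell '.' (not opp) -> no flip
Dir NE: opp run (4,3) capped by W -> flip
Dir W: first cell '.' (not opp) -> no flip
Dir E: first cell '.' (not opp) -> no flip
Dir SW: edge -> no flip
Dir S: edge -> no flip
Dir SE: edge -> no flip
All flips: (4,3)

Answer: ......
......
..WWW.
..BBW.
...WB.
..W..B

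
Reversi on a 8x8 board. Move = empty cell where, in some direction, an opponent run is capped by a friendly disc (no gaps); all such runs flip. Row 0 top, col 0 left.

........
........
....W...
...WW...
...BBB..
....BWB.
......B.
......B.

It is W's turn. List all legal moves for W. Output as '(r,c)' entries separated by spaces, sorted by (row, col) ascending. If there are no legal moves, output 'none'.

Answer: (3,5) (5,2) (5,3) (5,7) (6,4) (6,7) (7,7)

Derivation:
(3,2): no bracket -> illegal
(3,5): flips 1 -> legal
(3,6): no bracket -> illegal
(4,2): no bracket -> illegal
(4,6): no bracket -> illegal
(4,7): no bracket -> illegal
(5,2): flips 1 -> legal
(5,3): flips 2 -> legal
(5,7): flips 1 -> legal
(6,3): no bracket -> illegal
(6,4): flips 2 -> legal
(6,5): no bracket -> illegal
(6,7): flips 2 -> legal
(7,5): no bracket -> illegal
(7,7): flips 1 -> legal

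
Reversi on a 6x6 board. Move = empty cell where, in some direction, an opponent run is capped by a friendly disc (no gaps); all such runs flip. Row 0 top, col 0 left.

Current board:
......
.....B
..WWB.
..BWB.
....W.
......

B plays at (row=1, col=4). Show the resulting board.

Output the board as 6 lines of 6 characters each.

Answer: ......
....BB
..WBB.
..BWB.
....W.
......

Derivation:
Place B at (1,4); scan 8 dirs for brackets.
Dir NW: first cell '.' (not opp) -> no flip
Dir N: first cell '.' (not opp) -> no flip
Dir NE: first cell '.' (not opp) -> no flip
Dir W: first cell '.' (not opp) -> no flip
Dir E: first cell 'B' (not opp) -> no flip
Dir SW: opp run (2,3) capped by B -> flip
Dir S: first cell 'B' (not opp) -> no flip
Dir SE: first cell '.' (not opp) -> no flip
All flips: (2,3)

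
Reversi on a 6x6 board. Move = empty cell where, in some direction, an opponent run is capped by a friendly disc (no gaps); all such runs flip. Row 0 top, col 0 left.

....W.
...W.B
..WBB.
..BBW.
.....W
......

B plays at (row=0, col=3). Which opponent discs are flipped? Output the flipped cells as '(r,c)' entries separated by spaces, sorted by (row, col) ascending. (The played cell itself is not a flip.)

Answer: (1,3)

Derivation:
Dir NW: edge -> no flip
Dir N: edge -> no flip
Dir NE: edge -> no flip
Dir W: first cell '.' (not opp) -> no flip
Dir E: opp run (0,4), next='.' -> no flip
Dir SW: first cell '.' (not opp) -> no flip
Dir S: opp run (1,3) capped by B -> flip
Dir SE: first cell '.' (not opp) -> no flip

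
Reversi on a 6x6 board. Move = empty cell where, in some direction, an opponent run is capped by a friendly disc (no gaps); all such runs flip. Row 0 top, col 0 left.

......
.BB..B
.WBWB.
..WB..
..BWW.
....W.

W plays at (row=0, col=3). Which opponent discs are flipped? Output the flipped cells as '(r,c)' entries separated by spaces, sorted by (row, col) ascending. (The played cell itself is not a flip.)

Dir NW: edge -> no flip
Dir N: edge -> no flip
Dir NE: edge -> no flip
Dir W: first cell '.' (not opp) -> no flip
Dir E: first cell '.' (not opp) -> no flip
Dir SW: opp run (1,2) capped by W -> flip
Dir S: first cell '.' (not opp) -> no flip
Dir SE: first cell '.' (not opp) -> no flip

Answer: (1,2)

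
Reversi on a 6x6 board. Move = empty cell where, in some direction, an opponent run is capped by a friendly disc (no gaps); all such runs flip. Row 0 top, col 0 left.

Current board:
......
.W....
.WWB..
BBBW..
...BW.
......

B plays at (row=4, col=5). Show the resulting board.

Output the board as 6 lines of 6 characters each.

Place B at (4,5); scan 8 dirs for brackets.
Dir NW: first cell '.' (not opp) -> no flip
Dir N: first cell '.' (not opp) -> no flip
Dir NE: edge -> no flip
Dir W: opp run (4,4) capped by B -> flip
Dir E: edge -> no flip
Dir SW: first cell '.' (not opp) -> no flip
Dir S: first cell '.' (not opp) -> no flip
Dir SE: edge -> no flip
All flips: (4,4)

Answer: ......
.W....
.WWB..
BBBW..
...BBB
......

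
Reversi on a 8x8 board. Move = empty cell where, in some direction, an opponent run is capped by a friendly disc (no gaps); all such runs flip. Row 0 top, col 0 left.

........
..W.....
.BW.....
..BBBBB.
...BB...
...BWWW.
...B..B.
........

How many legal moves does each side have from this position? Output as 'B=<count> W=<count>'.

-- B to move --
(0,1): no bracket -> illegal
(0,2): flips 2 -> legal
(0,3): flips 1 -> legal
(1,1): flips 1 -> legal
(1,3): no bracket -> illegal
(2,3): flips 1 -> legal
(3,1): no bracket -> illegal
(4,5): flips 1 -> legal
(4,6): flips 1 -> legal
(4,7): no bracket -> illegal
(5,7): flips 3 -> legal
(6,4): flips 1 -> legal
(6,5): flips 1 -> legal
(6,7): no bracket -> illegal
B mobility = 9
-- W to move --
(1,0): flips 3 -> legal
(1,1): no bracket -> illegal
(2,0): flips 1 -> legal
(2,3): no bracket -> illegal
(2,4): flips 2 -> legal
(2,5): no bracket -> illegal
(2,6): no bracket -> illegal
(2,7): no bracket -> illegal
(3,0): flips 1 -> legal
(3,1): no bracket -> illegal
(3,7): no bracket -> illegal
(4,1): no bracket -> illegal
(4,2): flips 1 -> legal
(4,5): no bracket -> illegal
(4,6): no bracket -> illegal
(4,7): no bracket -> illegal
(5,2): flips 1 -> legal
(5,7): no bracket -> illegal
(6,2): no bracket -> illegal
(6,4): no bracket -> illegal
(6,5): no bracket -> illegal
(6,7): no bracket -> illegal
(7,2): flips 1 -> legal
(7,3): no bracket -> illegal
(7,4): no bracket -> illegal
(7,5): no bracket -> illegal
(7,6): flips 1 -> legal
(7,7): flips 1 -> legal
W mobility = 9

Answer: B=9 W=9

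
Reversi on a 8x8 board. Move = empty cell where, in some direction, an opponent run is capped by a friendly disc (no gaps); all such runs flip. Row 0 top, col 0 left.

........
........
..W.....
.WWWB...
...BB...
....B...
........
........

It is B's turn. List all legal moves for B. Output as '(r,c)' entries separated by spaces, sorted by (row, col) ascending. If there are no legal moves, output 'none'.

Answer: (1,1) (2,1) (2,3) (3,0)

Derivation:
(1,1): flips 2 -> legal
(1,2): no bracket -> illegal
(1,3): no bracket -> illegal
(2,0): no bracket -> illegal
(2,1): flips 1 -> legal
(2,3): flips 1 -> legal
(2,4): no bracket -> illegal
(3,0): flips 3 -> legal
(4,0): no bracket -> illegal
(4,1): no bracket -> illegal
(4,2): no bracket -> illegal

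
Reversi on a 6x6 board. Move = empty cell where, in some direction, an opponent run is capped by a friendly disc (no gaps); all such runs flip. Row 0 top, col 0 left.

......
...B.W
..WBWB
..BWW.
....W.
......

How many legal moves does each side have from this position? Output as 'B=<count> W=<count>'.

-- B to move --
(0,4): no bracket -> illegal
(0,5): flips 1 -> legal
(1,1): no bracket -> illegal
(1,2): flips 1 -> legal
(1,4): no bracket -> illegal
(2,1): flips 1 -> legal
(3,1): flips 1 -> legal
(3,5): flips 3 -> legal
(4,2): no bracket -> illegal
(4,3): flips 2 -> legal
(4,5): flips 1 -> legal
(5,3): no bracket -> illegal
(5,4): no bracket -> illegal
(5,5): no bracket -> illegal
B mobility = 7
-- W to move --
(0,2): flips 1 -> legal
(0,3): flips 2 -> legal
(0,4): flips 1 -> legal
(1,2): flips 1 -> legal
(1,4): no bracket -> illegal
(2,1): no bracket -> illegal
(3,1): flips 1 -> legal
(3,5): flips 1 -> legal
(4,1): no bracket -> illegal
(4,2): flips 1 -> legal
(4,3): no bracket -> illegal
W mobility = 7

Answer: B=7 W=7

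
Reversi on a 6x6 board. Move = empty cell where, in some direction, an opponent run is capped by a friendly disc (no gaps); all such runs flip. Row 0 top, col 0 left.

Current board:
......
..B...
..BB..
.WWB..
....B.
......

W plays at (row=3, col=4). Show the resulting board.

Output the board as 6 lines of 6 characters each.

Answer: ......
..B...
..BB..
.WWWW.
....B.
......

Derivation:
Place W at (3,4); scan 8 dirs for brackets.
Dir NW: opp run (2,3) (1,2), next='.' -> no flip
Dir N: first cell '.' (not opp) -> no flip
Dir NE: first cell '.' (not opp) -> no flip
Dir W: opp run (3,3) capped by W -> flip
Dir E: first cell '.' (not opp) -> no flip
Dir SW: first cell '.' (not opp) -> no flip
Dir S: opp run (4,4), next='.' -> no flip
Dir SE: first cell '.' (not opp) -> no flip
All flips: (3,3)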